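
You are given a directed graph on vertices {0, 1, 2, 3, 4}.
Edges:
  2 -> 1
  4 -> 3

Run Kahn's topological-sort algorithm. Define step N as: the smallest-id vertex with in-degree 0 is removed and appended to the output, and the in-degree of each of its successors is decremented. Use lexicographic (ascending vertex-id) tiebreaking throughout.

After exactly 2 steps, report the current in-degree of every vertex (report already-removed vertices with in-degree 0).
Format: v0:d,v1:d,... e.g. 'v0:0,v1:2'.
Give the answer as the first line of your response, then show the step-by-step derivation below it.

v0:0,v1:0,v2:0,v3:1,v4:0

step 1: output 0; order=[0]; indeg=(0,1,0,1,0)
step 2: output 2; order=[0,2]; indeg=(0,0,0,1,0)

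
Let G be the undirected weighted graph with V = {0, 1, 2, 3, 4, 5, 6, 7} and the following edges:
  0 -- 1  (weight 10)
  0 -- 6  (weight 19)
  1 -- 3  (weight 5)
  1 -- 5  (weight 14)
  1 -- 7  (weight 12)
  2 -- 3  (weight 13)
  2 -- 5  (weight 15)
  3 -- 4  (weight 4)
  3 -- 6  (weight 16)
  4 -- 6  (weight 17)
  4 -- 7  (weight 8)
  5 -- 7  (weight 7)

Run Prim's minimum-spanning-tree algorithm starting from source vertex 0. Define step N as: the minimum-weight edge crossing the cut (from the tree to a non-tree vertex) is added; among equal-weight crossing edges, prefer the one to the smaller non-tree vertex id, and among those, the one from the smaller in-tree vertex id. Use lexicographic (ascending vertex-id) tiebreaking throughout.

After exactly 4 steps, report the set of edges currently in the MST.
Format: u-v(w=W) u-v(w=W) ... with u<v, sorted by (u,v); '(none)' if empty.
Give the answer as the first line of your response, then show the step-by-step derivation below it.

0-1(w=10) 1-3(w=5) 3-4(w=4) 4-7(w=8)

step 1: add edge 0-1 (w=10); MST = {0-1(w=10)}
step 2: add edge 1-3 (w=5); MST = {0-1(w=10) 1-3(w=5)}
step 3: add edge 3-4 (w=4); MST = {0-1(w=10) 1-3(w=5) 3-4(w=4)}
step 4: add edge 4-7 (w=8); MST = {0-1(w=10) 1-3(w=5) 3-4(w=4) 4-7(w=8)}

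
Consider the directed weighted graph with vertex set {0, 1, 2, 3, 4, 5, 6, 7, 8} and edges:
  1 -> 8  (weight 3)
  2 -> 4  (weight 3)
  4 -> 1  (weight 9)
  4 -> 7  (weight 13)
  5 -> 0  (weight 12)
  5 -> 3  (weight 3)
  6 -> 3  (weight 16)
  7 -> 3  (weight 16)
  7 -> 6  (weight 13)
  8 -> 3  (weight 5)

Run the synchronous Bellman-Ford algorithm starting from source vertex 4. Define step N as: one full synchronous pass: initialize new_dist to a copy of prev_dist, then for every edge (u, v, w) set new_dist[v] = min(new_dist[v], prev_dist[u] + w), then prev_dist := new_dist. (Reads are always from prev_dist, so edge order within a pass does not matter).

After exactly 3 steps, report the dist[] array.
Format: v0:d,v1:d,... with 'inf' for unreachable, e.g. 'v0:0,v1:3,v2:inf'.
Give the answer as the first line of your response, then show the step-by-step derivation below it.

v0:inf,v1:9,v2:inf,v3:17,v4:0,v5:inf,v6:26,v7:13,v8:12

step 1: dist = v0:inf,v1:9,v2:inf,v3:inf,v4:0,v5:inf,v6:inf,v7:13,v8:inf
step 2: dist = v0:inf,v1:9,v2:inf,v3:29,v4:0,v5:inf,v6:26,v7:13,v8:12
step 3: dist = v0:inf,v1:9,v2:inf,v3:17,v4:0,v5:inf,v6:26,v7:13,v8:12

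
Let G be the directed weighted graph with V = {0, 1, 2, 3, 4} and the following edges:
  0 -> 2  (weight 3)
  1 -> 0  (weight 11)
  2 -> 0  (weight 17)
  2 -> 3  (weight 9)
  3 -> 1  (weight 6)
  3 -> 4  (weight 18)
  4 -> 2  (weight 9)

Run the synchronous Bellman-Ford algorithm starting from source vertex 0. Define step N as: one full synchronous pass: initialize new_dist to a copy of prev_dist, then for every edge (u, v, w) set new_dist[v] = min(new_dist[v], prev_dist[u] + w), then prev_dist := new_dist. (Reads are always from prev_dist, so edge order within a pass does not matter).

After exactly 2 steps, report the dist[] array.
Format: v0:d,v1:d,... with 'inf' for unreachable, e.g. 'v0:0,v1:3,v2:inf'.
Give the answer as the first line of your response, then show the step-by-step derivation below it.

v0:0,v1:inf,v2:3,v3:12,v4:inf

step 1: dist = v0:0,v1:inf,v2:3,v3:inf,v4:inf
step 2: dist = v0:0,v1:inf,v2:3,v3:12,v4:inf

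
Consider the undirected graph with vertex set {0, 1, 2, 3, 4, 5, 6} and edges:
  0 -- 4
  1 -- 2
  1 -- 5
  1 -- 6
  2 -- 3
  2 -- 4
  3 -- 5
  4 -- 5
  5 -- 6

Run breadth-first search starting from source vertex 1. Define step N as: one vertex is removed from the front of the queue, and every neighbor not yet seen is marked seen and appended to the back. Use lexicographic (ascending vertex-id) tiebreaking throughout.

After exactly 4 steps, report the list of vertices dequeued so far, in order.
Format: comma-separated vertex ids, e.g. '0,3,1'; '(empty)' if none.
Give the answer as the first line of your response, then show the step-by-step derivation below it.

1,2,5,6

step 1: dequeue 1; queue=[2,5,6]; order=1
step 2: dequeue 2; queue=[5,6,3,4]; order=1,2
step 3: dequeue 5; queue=[6,3,4]; order=1,2,5
step 4: dequeue 6; queue=[3,4]; order=1,2,5,6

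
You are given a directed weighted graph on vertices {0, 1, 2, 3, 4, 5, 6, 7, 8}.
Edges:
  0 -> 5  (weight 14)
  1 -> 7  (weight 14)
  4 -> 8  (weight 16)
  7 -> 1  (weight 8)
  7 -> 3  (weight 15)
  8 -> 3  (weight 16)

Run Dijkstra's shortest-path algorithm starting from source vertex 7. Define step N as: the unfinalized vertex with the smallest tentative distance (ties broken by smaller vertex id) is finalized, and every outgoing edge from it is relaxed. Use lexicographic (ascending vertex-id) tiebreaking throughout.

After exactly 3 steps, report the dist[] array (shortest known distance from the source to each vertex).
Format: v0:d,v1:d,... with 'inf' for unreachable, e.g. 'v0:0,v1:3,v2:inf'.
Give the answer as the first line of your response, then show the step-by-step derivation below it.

v0:inf,v1:8,v2:inf,v3:15,v4:inf,v5:inf,v6:inf,v7:0,v8:inf

step 1: dist = v0:inf,v1:8,v2:inf,v3:15,v4:inf,v5:inf,v6:inf,v7:0,v8:inf
step 2: dist = v0:inf,v1:8,v2:inf,v3:15,v4:inf,v5:inf,v6:inf,v7:0,v8:inf
step 3: dist = v0:inf,v1:8,v2:inf,v3:15,v4:inf,v5:inf,v6:inf,v7:0,v8:inf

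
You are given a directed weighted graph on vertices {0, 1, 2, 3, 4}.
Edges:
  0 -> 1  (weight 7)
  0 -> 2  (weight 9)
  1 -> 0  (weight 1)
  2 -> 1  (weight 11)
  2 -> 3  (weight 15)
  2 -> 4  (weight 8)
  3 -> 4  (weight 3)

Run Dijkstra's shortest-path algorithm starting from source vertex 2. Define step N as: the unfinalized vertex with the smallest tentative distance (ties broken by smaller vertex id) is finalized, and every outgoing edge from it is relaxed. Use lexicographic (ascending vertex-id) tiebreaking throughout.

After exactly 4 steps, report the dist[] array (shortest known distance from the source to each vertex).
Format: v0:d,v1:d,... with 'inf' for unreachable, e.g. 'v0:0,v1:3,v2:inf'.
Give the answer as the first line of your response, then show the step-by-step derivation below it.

v0:12,v1:11,v2:0,v3:15,v4:8

step 1: dist = v0:inf,v1:11,v2:0,v3:15,v4:8
step 2: dist = v0:inf,v1:11,v2:0,v3:15,v4:8
step 3: dist = v0:12,v1:11,v2:0,v3:15,v4:8
step 4: dist = v0:12,v1:11,v2:0,v3:15,v4:8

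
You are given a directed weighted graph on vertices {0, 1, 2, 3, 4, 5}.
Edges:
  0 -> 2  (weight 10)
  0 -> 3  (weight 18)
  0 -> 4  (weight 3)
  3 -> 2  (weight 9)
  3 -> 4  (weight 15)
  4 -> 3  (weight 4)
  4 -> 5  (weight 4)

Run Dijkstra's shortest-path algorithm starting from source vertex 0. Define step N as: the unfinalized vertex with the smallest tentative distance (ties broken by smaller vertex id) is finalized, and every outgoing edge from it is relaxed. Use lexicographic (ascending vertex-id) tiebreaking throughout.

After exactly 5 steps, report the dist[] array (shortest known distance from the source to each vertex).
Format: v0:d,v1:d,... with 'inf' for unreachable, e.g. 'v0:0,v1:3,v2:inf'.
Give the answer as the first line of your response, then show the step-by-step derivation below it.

v0:0,v1:inf,v2:10,v3:7,v4:3,v5:7

step 1: dist = v0:0,v1:inf,v2:10,v3:18,v4:3,v5:inf
step 2: dist = v0:0,v1:inf,v2:10,v3:7,v4:3,v5:7
step 3: dist = v0:0,v1:inf,v2:10,v3:7,v4:3,v5:7
step 4: dist = v0:0,v1:inf,v2:10,v3:7,v4:3,v5:7
step 5: dist = v0:0,v1:inf,v2:10,v3:7,v4:3,v5:7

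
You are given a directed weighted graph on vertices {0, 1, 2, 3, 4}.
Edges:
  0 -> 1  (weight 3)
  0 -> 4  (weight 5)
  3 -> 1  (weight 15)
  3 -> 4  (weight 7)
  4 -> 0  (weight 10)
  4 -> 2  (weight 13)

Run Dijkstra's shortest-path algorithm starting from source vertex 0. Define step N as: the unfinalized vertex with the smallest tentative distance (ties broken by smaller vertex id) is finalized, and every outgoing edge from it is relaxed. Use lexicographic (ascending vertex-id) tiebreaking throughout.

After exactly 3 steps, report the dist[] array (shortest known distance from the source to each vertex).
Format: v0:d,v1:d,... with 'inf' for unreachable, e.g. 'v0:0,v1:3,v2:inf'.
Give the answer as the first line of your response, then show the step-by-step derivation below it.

v0:0,v1:3,v2:18,v3:inf,v4:5

step 1: dist = v0:0,v1:3,v2:inf,v3:inf,v4:5
step 2: dist = v0:0,v1:3,v2:inf,v3:inf,v4:5
step 3: dist = v0:0,v1:3,v2:18,v3:inf,v4:5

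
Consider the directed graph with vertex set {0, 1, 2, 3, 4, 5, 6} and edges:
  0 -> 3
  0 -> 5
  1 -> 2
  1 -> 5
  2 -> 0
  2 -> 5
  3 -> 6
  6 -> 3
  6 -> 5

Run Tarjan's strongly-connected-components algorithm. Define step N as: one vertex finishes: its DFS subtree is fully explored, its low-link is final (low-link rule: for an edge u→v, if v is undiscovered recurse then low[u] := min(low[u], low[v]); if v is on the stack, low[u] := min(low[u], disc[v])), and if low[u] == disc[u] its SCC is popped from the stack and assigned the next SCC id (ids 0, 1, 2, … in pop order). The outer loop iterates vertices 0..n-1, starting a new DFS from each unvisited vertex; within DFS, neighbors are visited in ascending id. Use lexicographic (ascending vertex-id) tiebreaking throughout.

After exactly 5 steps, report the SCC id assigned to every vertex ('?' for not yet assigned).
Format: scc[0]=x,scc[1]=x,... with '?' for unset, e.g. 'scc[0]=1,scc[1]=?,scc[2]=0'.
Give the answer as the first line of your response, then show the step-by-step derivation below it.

scc[0]=2,scc[1]=?,scc[2]=3,scc[3]=1,scc[4]=?,scc[5]=0,scc[6]=1

step 1: low=(low[0]=0,low[1]=?,low[2]=?,low[3]=1,low[4]=?,low[5]=3,low[6]=1); scc=(scc[0]=?,scc[1]=?,scc[2]=?,scc[3]=?,scc[4]=?,scc[5]=0,scc[6]=?)
step 2: low=(low[0]=0,low[1]=?,low[2]=?,low[3]=1,low[4]=?,low[5]=3,low[6]=1); scc=(scc[0]=?,scc[1]=?,scc[2]=?,scc[3]=?,scc[4]=?,scc[5]=0,scc[6]=?)
step 3: low=(low[0]=0,low[1]=?,low[2]=?,low[3]=1,low[4]=?,low[5]=3,low[6]=1); scc=(scc[0]=?,scc[1]=?,scc[2]=?,scc[3]=1,scc[4]=?,scc[5]=0,scc[6]=1)
step 4: low=(low[0]=0,low[1]=?,low[2]=?,low[3]=1,low[4]=?,low[5]=3,low[6]=1); scc=(scc[0]=2,scc[1]=?,scc[2]=?,scc[3]=1,scc[4]=?,scc[5]=0,scc[6]=1)
step 5: low=(low[0]=0,low[1]=4,low[2]=5,low[3]=1,low[4]=?,low[5]=3,low[6]=1); scc=(scc[0]=2,scc[1]=?,scc[2]=3,scc[3]=1,scc[4]=?,scc[5]=0,scc[6]=1)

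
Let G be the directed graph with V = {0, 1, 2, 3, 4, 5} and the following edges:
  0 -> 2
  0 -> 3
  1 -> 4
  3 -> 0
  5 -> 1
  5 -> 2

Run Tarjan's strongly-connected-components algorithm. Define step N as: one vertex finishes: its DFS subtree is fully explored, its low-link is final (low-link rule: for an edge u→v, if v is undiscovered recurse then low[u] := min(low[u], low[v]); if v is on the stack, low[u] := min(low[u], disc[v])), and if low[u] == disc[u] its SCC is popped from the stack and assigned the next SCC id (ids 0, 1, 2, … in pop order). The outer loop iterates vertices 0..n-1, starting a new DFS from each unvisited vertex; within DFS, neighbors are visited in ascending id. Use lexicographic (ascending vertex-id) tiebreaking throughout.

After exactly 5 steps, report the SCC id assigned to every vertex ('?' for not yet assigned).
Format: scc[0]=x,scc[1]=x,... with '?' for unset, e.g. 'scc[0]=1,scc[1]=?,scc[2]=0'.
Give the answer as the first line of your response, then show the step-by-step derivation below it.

scc[0]=1,scc[1]=3,scc[2]=0,scc[3]=1,scc[4]=2,scc[5]=?

step 1: low=(low[0]=0,low[1]=?,low[2]=1,low[3]=?,low[4]=?,low[5]=?); scc=(scc[0]=?,scc[1]=?,scc[2]=0,scc[3]=?,scc[4]=?,scc[5]=?)
step 2: low=(low[0]=0,low[1]=?,low[2]=1,low[3]=0,low[4]=?,low[5]=?); scc=(scc[0]=?,scc[1]=?,scc[2]=0,scc[3]=?,scc[4]=?,scc[5]=?)
step 3: low=(low[0]=0,low[1]=?,low[2]=1,low[3]=0,low[4]=?,low[5]=?); scc=(scc[0]=1,scc[1]=?,scc[2]=0,scc[3]=1,scc[4]=?,scc[5]=?)
step 4: low=(low[0]=0,low[1]=3,low[2]=1,low[3]=0,low[4]=4,low[5]=?); scc=(scc[0]=1,scc[1]=?,scc[2]=0,scc[3]=1,scc[4]=2,scc[5]=?)
step 5: low=(low[0]=0,low[1]=3,low[2]=1,low[3]=0,low[4]=4,low[5]=?); scc=(scc[0]=1,scc[1]=3,scc[2]=0,scc[3]=1,scc[4]=2,scc[5]=?)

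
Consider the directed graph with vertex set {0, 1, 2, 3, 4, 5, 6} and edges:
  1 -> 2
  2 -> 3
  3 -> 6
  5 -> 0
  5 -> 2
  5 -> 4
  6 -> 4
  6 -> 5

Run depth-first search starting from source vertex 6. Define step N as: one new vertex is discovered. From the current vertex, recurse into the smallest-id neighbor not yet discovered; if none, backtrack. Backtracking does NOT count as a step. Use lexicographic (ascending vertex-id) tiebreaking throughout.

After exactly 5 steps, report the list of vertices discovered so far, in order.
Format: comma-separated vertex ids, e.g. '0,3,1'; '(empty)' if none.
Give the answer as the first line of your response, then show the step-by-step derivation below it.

6,4,5,0,2

step 1: discover 6; path=6; order=6
step 2: discover 4; path=6>4; order=6,4
step 3: discover 5; path=6>5; order=6,4,5
step 4: discover 0; path=6>5>0; order=6,4,5,0
step 5: discover 2; path=6>5>2; order=6,4,5,0,2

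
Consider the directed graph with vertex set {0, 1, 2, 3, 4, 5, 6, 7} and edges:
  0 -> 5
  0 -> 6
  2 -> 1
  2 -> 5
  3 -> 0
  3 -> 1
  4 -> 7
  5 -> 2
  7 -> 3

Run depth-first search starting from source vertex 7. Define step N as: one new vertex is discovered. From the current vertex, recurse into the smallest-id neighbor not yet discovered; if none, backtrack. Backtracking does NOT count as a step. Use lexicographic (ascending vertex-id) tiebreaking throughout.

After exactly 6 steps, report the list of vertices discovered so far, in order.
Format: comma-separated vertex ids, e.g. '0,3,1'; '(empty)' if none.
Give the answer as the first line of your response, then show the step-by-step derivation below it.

7,3,0,5,2,1

step 1: discover 7; path=7; order=7
step 2: discover 3; path=7>3; order=7,3
step 3: discover 0; path=7>3>0; order=7,3,0
step 4: discover 5; path=7>3>0>5; order=7,3,0,5
step 5: discover 2; path=7>3>0>5>2; order=7,3,0,5,2
step 6: discover 1; path=7>3>0>5>2>1; order=7,3,0,5,2,1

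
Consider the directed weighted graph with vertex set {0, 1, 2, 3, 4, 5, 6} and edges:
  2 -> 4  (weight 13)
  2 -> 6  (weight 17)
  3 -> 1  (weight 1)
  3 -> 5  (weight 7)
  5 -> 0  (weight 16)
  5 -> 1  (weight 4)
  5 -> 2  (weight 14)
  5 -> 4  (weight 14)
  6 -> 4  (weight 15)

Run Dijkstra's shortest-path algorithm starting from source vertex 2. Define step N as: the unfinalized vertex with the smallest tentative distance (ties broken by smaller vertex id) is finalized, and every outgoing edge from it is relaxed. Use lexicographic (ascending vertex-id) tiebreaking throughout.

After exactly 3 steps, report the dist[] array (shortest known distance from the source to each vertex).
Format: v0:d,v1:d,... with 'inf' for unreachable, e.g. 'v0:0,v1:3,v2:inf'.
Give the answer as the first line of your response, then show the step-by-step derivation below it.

v0:inf,v1:inf,v2:0,v3:inf,v4:13,v5:inf,v6:17

step 1: dist = v0:inf,v1:inf,v2:0,v3:inf,v4:13,v5:inf,v6:17
step 2: dist = v0:inf,v1:inf,v2:0,v3:inf,v4:13,v5:inf,v6:17
step 3: dist = v0:inf,v1:inf,v2:0,v3:inf,v4:13,v5:inf,v6:17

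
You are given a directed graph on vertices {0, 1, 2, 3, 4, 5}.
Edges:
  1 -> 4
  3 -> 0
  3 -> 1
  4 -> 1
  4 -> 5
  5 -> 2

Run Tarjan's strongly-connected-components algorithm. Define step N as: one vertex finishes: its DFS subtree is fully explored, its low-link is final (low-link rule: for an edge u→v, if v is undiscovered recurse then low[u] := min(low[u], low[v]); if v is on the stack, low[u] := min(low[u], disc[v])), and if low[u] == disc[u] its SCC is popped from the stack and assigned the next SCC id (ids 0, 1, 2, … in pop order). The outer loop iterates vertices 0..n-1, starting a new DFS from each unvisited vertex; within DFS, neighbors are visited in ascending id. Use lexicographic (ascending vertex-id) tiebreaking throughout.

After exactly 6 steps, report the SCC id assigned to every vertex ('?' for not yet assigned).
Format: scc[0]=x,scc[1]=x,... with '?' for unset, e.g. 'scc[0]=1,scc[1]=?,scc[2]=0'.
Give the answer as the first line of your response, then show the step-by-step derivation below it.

scc[0]=0,scc[1]=3,scc[2]=1,scc[3]=4,scc[4]=3,scc[5]=2

step 1: low=(low[0]=0,low[1]=?,low[2]=?,low[3]=?,low[4]=?,low[5]=?); scc=(scc[0]=0,scc[1]=?,scc[2]=?,scc[3]=?,scc[4]=?,scc[5]=?)
step 2: low=(low[0]=0,low[1]=1,low[2]=4,low[3]=?,low[4]=1,low[5]=3); scc=(scc[0]=0,scc[1]=?,scc[2]=1,scc[3]=?,scc[4]=?,scc[5]=?)
step 3: low=(low[0]=0,low[1]=1,low[2]=4,low[3]=?,low[4]=1,low[5]=3); scc=(scc[0]=0,scc[1]=?,scc[2]=1,scc[3]=?,scc[4]=?,scc[5]=2)
step 4: low=(low[0]=0,low[1]=1,low[2]=4,low[3]=?,low[4]=1,low[5]=3); scc=(scc[0]=0,scc[1]=?,scc[2]=1,scc[3]=?,scc[4]=?,scc[5]=2)
step 5: low=(low[0]=0,low[1]=1,low[2]=4,low[3]=?,low[4]=1,low[5]=3); scc=(scc[0]=0,scc[1]=3,scc[2]=1,scc[3]=?,scc[4]=3,scc[5]=2)
step 6: low=(low[0]=0,low[1]=1,low[2]=4,low[3]=5,low[4]=1,low[5]=3); scc=(scc[0]=0,scc[1]=3,scc[2]=1,scc[3]=4,scc[4]=3,scc[5]=2)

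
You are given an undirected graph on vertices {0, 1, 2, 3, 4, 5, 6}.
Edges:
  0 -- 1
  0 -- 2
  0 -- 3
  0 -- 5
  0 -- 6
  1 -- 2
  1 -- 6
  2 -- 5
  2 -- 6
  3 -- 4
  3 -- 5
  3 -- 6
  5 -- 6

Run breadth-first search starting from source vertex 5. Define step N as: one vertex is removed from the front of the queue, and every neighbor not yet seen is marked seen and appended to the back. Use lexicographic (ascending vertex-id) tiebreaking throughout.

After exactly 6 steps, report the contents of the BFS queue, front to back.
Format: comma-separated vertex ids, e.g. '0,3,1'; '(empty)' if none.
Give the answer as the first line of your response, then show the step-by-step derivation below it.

4

step 1: dequeue 5; queue=[0,2,3,6]; order=5
step 2: dequeue 0; queue=[2,3,6,1]; order=5,0
step 3: dequeue 2; queue=[3,6,1]; order=5,0,2
step 4: dequeue 3; queue=[6,1,4]; order=5,0,2,3
step 5: dequeue 6; queue=[1,4]; order=5,0,2,3,6
step 6: dequeue 1; queue=[4]; order=5,0,2,3,6,1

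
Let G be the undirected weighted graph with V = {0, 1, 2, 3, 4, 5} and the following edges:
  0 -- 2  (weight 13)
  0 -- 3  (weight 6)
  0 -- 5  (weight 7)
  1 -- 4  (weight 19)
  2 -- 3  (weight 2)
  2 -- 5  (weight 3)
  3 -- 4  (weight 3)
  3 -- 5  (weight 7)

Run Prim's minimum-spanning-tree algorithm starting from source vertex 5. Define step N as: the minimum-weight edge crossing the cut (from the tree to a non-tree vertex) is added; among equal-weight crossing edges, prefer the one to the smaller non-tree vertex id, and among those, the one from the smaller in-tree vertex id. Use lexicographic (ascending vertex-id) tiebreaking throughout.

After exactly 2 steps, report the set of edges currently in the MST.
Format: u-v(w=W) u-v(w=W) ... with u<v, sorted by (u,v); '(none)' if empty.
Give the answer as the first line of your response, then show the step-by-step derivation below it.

2-3(w=2) 2-5(w=3)

step 1: add edge 2-5 (w=3); MST = {2-5(w=3)}
step 2: add edge 2-3 (w=2); MST = {2-3(w=2) 2-5(w=3)}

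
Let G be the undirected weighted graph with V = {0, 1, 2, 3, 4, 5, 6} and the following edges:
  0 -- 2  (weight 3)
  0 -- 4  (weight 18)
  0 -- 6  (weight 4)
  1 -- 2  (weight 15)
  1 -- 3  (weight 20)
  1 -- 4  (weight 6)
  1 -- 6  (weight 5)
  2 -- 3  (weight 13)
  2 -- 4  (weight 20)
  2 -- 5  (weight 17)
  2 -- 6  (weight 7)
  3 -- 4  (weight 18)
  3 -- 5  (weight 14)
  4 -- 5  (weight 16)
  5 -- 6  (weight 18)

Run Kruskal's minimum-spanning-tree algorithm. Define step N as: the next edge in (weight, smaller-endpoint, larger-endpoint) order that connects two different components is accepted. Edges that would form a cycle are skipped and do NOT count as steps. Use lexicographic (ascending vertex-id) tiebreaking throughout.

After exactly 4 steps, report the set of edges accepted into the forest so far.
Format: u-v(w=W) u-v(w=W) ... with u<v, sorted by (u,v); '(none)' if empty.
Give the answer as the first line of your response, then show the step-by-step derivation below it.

0-2(w=3) 0-6(w=4) 1-4(w=6) 1-6(w=5)

step 1: add edge 0-2 (w=3); MST = {0-2(w=3)}
step 2: add edge 0-6 (w=4); MST = {0-2(w=3) 0-6(w=4)}
step 3: add edge 1-6 (w=5); MST = {0-2(w=3) 0-6(w=4) 1-6(w=5)}
step 4: add edge 1-4 (w=6); MST = {0-2(w=3) 0-6(w=4) 1-4(w=6) 1-6(w=5)}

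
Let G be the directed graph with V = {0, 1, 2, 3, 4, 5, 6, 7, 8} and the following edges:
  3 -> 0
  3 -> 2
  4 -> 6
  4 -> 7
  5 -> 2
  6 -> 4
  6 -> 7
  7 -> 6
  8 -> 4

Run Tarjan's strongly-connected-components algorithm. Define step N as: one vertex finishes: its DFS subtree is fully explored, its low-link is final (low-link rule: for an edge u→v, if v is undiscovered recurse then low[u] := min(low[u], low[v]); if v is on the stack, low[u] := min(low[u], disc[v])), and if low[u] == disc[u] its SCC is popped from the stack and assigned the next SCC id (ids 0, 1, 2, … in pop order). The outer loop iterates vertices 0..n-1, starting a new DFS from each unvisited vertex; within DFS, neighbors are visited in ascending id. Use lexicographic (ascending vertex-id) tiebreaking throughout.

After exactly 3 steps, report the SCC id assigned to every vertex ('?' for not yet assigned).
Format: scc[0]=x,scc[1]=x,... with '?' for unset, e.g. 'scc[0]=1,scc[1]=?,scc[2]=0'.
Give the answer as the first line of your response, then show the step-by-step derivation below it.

scc[0]=0,scc[1]=1,scc[2]=2,scc[3]=?,scc[4]=?,scc[5]=?,scc[6]=?,scc[7]=?,scc[8]=?

step 1: low=(low[0]=0,low[1]=?,low[2]=?,low[3]=?,low[4]=?,low[5]=?,low[6]=?,low[7]=?,low[8]=?); scc=(scc[0]=0,scc[1]=?,scc[2]=?,scc[3]=?,scc[4]=?,scc[5]=?,scc[6]=?,scc[7]=?,scc[8]=?)
step 2: low=(low[0]=0,low[1]=1,low[2]=?,low[3]=?,low[4]=?,low[5]=?,low[6]=?,low[7]=?,low[8]=?); scc=(scc[0]=0,scc[1]=1,scc[2]=?,scc[3]=?,scc[4]=?,scc[5]=?,scc[6]=?,scc[7]=?,scc[8]=?)
step 3: low=(low[0]=0,low[1]=1,low[2]=2,low[3]=?,low[4]=?,low[5]=?,low[6]=?,low[7]=?,low[8]=?); scc=(scc[0]=0,scc[1]=1,scc[2]=2,scc[3]=?,scc[4]=?,scc[5]=?,scc[6]=?,scc[7]=?,scc[8]=?)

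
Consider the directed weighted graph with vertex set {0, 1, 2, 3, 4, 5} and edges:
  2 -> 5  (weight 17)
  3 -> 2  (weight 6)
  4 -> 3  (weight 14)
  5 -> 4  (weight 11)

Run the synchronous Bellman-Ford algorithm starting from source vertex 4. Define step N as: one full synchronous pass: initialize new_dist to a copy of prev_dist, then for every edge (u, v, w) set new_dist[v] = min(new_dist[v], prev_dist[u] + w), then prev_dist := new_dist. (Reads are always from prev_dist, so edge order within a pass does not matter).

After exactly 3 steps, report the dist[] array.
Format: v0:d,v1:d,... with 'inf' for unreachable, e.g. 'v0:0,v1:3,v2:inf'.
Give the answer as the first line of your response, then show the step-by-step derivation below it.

v0:inf,v1:inf,v2:20,v3:14,v4:0,v5:37

step 1: dist = v0:inf,v1:inf,v2:inf,v3:14,v4:0,v5:inf
step 2: dist = v0:inf,v1:inf,v2:20,v3:14,v4:0,v5:inf
step 3: dist = v0:inf,v1:inf,v2:20,v3:14,v4:0,v5:37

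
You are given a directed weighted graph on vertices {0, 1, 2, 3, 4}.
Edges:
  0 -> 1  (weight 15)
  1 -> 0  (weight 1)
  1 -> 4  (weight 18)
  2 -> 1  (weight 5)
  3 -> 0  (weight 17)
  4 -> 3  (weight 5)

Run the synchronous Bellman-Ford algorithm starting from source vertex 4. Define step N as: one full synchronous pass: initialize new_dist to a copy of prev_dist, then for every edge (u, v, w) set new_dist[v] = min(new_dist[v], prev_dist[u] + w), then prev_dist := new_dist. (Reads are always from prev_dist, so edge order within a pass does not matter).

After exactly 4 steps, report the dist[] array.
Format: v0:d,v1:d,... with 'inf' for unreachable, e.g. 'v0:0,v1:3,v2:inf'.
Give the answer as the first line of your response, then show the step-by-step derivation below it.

v0:22,v1:37,v2:inf,v3:5,v4:0

step 1: dist = v0:inf,v1:inf,v2:inf,v3:5,v4:0
step 2: dist = v0:22,v1:inf,v2:inf,v3:5,v4:0
step 3: dist = v0:22,v1:37,v2:inf,v3:5,v4:0
step 4: dist = v0:22,v1:37,v2:inf,v3:5,v4:0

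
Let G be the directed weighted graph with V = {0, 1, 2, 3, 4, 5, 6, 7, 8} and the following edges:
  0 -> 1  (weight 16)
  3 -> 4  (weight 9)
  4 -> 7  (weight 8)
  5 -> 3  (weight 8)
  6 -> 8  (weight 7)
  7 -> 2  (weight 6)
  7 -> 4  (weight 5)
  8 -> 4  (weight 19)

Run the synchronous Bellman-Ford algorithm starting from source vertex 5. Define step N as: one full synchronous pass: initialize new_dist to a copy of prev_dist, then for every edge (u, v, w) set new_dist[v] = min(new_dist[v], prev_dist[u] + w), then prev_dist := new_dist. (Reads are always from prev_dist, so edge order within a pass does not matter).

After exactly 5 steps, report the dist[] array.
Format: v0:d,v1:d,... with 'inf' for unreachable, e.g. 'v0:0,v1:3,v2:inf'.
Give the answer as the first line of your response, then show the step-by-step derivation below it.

v0:inf,v1:inf,v2:31,v3:8,v4:17,v5:0,v6:inf,v7:25,v8:inf

step 1: dist = v0:inf,v1:inf,v2:inf,v3:8,v4:inf,v5:0,v6:inf,v7:inf,v8:inf
step 2: dist = v0:inf,v1:inf,v2:inf,v3:8,v4:17,v5:0,v6:inf,v7:inf,v8:inf
step 3: dist = v0:inf,v1:inf,v2:inf,v3:8,v4:17,v5:0,v6:inf,v7:25,v8:inf
step 4: dist = v0:inf,v1:inf,v2:31,v3:8,v4:17,v5:0,v6:inf,v7:25,v8:inf
step 5: dist = v0:inf,v1:inf,v2:31,v3:8,v4:17,v5:0,v6:inf,v7:25,v8:inf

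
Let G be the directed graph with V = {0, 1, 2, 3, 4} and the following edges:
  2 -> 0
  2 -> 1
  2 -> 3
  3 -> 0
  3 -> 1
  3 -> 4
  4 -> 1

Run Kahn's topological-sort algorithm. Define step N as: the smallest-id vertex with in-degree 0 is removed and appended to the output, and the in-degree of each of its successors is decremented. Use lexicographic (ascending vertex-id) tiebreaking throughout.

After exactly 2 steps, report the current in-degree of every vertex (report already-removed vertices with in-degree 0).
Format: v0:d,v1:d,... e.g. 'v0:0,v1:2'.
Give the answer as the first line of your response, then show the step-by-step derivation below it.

v0:0,v1:1,v2:0,v3:0,v4:0

step 1: output 2; order=[2]; indeg=(1,2,0,0,1)
step 2: output 3; order=[2,3]; indeg=(0,1,0,0,0)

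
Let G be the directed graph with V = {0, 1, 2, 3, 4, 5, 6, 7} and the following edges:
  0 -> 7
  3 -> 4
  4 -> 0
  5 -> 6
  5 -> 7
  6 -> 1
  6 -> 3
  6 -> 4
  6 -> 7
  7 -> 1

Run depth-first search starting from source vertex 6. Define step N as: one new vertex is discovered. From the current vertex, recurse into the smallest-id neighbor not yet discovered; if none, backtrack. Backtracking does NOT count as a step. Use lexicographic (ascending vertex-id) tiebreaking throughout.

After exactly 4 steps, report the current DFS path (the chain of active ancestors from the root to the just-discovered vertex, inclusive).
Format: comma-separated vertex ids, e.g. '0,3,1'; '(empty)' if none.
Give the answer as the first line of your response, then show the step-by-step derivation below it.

6,3,4

step 1: discover 6; path=6; order=6
step 2: discover 1; path=6>1; order=6,1
step 3: discover 3; path=6>3; order=6,1,3
step 4: discover 4; path=6>3>4; order=6,1,3,4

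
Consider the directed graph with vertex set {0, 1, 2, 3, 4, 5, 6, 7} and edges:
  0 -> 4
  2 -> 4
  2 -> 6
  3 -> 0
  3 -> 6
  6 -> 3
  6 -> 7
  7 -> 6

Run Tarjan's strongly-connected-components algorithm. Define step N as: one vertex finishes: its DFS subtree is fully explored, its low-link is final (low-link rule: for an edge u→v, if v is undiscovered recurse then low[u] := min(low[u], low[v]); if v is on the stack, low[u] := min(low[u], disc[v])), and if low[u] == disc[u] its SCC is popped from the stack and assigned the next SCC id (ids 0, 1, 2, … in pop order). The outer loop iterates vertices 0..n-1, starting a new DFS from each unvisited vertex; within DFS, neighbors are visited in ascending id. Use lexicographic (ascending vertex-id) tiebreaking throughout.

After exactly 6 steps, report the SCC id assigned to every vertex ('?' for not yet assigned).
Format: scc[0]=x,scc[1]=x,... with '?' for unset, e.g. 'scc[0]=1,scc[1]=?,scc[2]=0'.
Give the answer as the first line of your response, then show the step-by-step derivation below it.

scc[0]=1,scc[1]=2,scc[2]=?,scc[3]=3,scc[4]=0,scc[5]=?,scc[6]=3,scc[7]=3

step 1: low=(low[0]=0,low[1]=?,low[2]=?,low[3]=?,low[4]=1,low[5]=?,low[6]=?,low[7]=?); scc=(scc[0]=?,scc[1]=?,scc[2]=?,scc[3]=?,scc[4]=0,scc[5]=?,scc[6]=?,scc[7]=?)
step 2: low=(low[0]=0,low[1]=?,low[2]=?,low[3]=?,low[4]=1,low[5]=?,low[6]=?,low[7]=?); scc=(scc[0]=1,scc[1]=?,scc[2]=?,scc[3]=?,scc[4]=0,scc[5]=?,scc[6]=?,scc[7]=?)
step 3: low=(low[0]=0,low[1]=2,low[2]=?,low[3]=?,low[4]=1,low[5]=?,low[6]=?,low[7]=?); scc=(scc[0]=1,scc[1]=2,scc[2]=?,scc[3]=?,scc[4]=0,scc[5]=?,scc[6]=?,scc[7]=?)
step 4: low=(low[0]=0,low[1]=2,low[2]=3,low[3]=4,low[4]=1,low[5]=?,low[6]=4,low[7]=?); scc=(scc[0]=1,scc[1]=2,scc[2]=?,scc[3]=?,scc[4]=0,scc[5]=?,scc[6]=?,scc[7]=?)
step 5: low=(low[0]=0,low[1]=2,low[2]=3,low[3]=4,low[4]=1,low[5]=?,low[6]=4,low[7]=4); scc=(scc[0]=1,scc[1]=2,scc[2]=?,scc[3]=?,scc[4]=0,scc[5]=?,scc[6]=?,scc[7]=?)
step 6: low=(low[0]=0,low[1]=2,low[2]=3,low[3]=4,low[4]=1,low[5]=?,low[6]=4,low[7]=4); scc=(scc[0]=1,scc[1]=2,scc[2]=?,scc[3]=3,scc[4]=0,scc[5]=?,scc[6]=3,scc[7]=3)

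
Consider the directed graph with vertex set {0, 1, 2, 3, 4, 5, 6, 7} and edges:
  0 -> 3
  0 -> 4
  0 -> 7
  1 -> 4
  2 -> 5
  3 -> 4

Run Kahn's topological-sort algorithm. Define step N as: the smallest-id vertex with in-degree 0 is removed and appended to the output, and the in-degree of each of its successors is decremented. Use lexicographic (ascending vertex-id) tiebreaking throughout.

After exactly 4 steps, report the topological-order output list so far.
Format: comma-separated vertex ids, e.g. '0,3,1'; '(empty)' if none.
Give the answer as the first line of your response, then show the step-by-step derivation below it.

0,1,2,3

step 1: output 0; order=[0]; indeg=(0,0,0,0,2,1,0,0)
step 2: output 1; order=[0,1]; indeg=(0,0,0,0,1,1,0,0)
step 3: output 2; order=[0,1,2]; indeg=(0,0,0,0,1,0,0,0)
step 4: output 3; order=[0,1,2,3]; indeg=(0,0,0,0,0,0,0,0)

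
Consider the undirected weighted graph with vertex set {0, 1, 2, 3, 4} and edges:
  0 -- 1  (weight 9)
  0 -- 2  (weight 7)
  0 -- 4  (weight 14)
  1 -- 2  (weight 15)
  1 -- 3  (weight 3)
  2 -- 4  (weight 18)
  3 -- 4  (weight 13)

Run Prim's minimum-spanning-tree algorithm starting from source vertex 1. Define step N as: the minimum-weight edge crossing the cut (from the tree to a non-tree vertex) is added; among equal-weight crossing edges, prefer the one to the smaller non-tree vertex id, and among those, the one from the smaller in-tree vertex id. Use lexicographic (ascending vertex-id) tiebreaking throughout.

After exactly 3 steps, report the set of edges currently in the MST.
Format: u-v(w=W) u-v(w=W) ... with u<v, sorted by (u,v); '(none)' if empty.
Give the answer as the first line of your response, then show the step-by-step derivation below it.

0-1(w=9) 0-2(w=7) 1-3(w=3)

step 1: add edge 1-3 (w=3); MST = {1-3(w=3)}
step 2: add edge 0-1 (w=9); MST = {0-1(w=9) 1-3(w=3)}
step 3: add edge 0-2 (w=7); MST = {0-1(w=9) 0-2(w=7) 1-3(w=3)}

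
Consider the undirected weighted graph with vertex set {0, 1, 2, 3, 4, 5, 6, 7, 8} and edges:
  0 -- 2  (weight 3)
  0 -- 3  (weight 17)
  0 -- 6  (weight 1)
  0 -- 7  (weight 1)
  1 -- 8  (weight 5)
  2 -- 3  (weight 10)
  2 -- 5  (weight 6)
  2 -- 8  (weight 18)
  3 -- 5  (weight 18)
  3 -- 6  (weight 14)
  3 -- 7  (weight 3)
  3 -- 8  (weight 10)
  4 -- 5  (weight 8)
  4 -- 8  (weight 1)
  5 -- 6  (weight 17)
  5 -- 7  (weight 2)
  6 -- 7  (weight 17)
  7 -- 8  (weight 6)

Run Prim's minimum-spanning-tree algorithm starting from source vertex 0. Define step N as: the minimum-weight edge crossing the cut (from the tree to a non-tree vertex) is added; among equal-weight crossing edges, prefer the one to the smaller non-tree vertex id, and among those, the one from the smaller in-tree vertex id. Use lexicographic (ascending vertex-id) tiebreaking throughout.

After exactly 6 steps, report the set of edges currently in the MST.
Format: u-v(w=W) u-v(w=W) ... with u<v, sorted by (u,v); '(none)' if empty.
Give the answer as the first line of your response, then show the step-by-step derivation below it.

0-2(w=3) 0-6(w=1) 0-7(w=1) 3-7(w=3) 5-7(w=2) 7-8(w=6)

step 1: add edge 0-6 (w=1); MST = {0-6(w=1)}
step 2: add edge 0-7 (w=1); MST = {0-6(w=1) 0-7(w=1)}
step 3: add edge 5-7 (w=2); MST = {0-6(w=1) 0-7(w=1) 5-7(w=2)}
step 4: add edge 0-2 (w=3); MST = {0-2(w=3) 0-6(w=1) 0-7(w=1) 5-7(w=2)}
step 5: add edge 3-7 (w=3); MST = {0-2(w=3) 0-6(w=1) 0-7(w=1) 3-7(w=3) 5-7(w=2)}
step 6: add edge 7-8 (w=6); MST = {0-2(w=3) 0-6(w=1) 0-7(w=1) 3-7(w=3) 5-7(w=2) 7-8(w=6)}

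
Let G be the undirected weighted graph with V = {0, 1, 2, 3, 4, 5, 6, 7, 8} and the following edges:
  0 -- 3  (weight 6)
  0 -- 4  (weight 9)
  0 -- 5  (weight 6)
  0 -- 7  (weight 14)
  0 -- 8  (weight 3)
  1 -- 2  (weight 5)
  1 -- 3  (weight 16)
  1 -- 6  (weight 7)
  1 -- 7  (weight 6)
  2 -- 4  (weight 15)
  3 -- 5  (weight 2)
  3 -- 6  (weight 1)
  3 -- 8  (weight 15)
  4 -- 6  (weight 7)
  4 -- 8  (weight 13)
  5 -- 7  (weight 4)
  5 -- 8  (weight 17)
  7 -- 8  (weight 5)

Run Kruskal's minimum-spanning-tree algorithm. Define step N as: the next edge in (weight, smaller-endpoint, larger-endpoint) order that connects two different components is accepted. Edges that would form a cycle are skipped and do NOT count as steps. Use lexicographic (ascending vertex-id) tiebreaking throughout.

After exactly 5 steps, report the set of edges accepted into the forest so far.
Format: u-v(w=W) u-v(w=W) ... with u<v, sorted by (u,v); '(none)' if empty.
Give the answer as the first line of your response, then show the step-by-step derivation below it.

0-8(w=3) 1-2(w=5) 3-5(w=2) 3-6(w=1) 5-7(w=4)

step 1: add edge 3-6 (w=1); MST = {3-6(w=1)}
step 2: add edge 3-5 (w=2); MST = {3-5(w=2) 3-6(w=1)}
step 3: add edge 0-8 (w=3); MST = {0-8(w=3) 3-5(w=2) 3-6(w=1)}
step 4: add edge 5-7 (w=4); MST = {0-8(w=3) 3-5(w=2) 3-6(w=1) 5-7(w=4)}
step 5: add edge 1-2 (w=5); MST = {0-8(w=3) 1-2(w=5) 3-5(w=2) 3-6(w=1) 5-7(w=4)}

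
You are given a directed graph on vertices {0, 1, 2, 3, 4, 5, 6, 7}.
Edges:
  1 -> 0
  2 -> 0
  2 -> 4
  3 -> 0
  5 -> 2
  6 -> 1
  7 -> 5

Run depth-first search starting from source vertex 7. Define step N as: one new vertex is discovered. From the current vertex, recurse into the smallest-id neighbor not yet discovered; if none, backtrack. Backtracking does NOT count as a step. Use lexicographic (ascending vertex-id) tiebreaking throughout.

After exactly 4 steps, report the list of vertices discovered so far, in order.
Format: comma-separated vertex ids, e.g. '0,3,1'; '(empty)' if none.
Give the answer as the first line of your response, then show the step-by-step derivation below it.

7,5,2,0

step 1: discover 7; path=7; order=7
step 2: discover 5; path=7>5; order=7,5
step 3: discover 2; path=7>5>2; order=7,5,2
step 4: discover 0; path=7>5>2>0; order=7,5,2,0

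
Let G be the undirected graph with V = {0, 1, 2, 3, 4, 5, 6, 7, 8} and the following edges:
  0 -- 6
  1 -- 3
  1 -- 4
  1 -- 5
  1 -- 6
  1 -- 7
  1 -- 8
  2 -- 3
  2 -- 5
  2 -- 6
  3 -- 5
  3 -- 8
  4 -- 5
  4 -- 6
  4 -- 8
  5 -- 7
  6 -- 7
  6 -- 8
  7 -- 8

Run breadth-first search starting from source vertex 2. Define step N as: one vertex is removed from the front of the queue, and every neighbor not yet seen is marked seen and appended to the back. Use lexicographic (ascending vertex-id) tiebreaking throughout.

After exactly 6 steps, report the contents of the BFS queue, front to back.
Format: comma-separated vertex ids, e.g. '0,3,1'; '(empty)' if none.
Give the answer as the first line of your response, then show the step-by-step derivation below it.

4,7,0

step 1: dequeue 2; queue=[3,5,6]; order=2
step 2: dequeue 3; queue=[5,6,1,8]; order=2,3
step 3: dequeue 5; queue=[6,1,8,4,7]; order=2,3,5
step 4: dequeue 6; queue=[1,8,4,7,0]; order=2,3,5,6
step 5: dequeue 1; queue=[8,4,7,0]; order=2,3,5,6,1
step 6: dequeue 8; queue=[4,7,0]; order=2,3,5,6,1,8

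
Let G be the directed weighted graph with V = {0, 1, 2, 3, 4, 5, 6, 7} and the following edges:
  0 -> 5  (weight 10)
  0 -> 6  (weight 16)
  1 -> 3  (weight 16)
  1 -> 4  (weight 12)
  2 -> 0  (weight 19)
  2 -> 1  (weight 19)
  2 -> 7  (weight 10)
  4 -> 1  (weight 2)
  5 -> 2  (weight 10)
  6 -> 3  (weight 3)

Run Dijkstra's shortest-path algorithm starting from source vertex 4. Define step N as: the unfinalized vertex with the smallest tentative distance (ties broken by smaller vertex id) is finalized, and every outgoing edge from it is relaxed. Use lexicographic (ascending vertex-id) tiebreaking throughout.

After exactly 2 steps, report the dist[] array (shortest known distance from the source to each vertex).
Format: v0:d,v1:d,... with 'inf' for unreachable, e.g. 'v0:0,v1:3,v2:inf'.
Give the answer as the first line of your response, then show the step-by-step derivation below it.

v0:inf,v1:2,v2:inf,v3:18,v4:0,v5:inf,v6:inf,v7:inf

step 1: dist = v0:inf,v1:2,v2:inf,v3:inf,v4:0,v5:inf,v6:inf,v7:inf
step 2: dist = v0:inf,v1:2,v2:inf,v3:18,v4:0,v5:inf,v6:inf,v7:inf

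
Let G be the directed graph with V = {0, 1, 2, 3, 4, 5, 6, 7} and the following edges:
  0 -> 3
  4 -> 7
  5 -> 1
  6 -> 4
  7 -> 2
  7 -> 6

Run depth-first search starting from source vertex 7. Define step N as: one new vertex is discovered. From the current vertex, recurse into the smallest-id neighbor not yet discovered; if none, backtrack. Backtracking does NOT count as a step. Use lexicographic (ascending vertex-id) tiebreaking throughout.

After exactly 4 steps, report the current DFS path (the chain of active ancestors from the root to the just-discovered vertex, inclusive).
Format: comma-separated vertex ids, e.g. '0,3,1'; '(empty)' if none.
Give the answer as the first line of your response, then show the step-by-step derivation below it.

7,6,4

step 1: discover 7; path=7; order=7
step 2: discover 2; path=7>2; order=7,2
step 3: discover 6; path=7>6; order=7,2,6
step 4: discover 4; path=7>6>4; order=7,2,6,4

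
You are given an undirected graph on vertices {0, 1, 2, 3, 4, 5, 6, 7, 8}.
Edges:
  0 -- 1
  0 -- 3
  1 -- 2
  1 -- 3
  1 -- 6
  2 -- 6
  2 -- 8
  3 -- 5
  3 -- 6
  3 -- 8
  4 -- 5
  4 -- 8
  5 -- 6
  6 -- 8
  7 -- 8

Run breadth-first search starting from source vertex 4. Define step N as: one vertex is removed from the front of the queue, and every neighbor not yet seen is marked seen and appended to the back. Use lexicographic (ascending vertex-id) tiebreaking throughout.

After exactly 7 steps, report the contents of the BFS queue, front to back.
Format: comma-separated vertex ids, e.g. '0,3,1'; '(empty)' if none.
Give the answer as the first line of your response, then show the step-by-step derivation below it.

0,1

step 1: dequeue 4; queue=[5,8]; order=4
step 2: dequeue 5; queue=[8,3,6]; order=4,5
step 3: dequeue 8; queue=[3,6,2,7]; order=4,5,8
step 4: dequeue 3; queue=[6,2,7,0,1]; order=4,5,8,3
step 5: dequeue 6; queue=[2,7,0,1]; order=4,5,8,3,6
step 6: dequeue 2; queue=[7,0,1]; order=4,5,8,3,6,2
step 7: dequeue 7; queue=[0,1]; order=4,5,8,3,6,2,7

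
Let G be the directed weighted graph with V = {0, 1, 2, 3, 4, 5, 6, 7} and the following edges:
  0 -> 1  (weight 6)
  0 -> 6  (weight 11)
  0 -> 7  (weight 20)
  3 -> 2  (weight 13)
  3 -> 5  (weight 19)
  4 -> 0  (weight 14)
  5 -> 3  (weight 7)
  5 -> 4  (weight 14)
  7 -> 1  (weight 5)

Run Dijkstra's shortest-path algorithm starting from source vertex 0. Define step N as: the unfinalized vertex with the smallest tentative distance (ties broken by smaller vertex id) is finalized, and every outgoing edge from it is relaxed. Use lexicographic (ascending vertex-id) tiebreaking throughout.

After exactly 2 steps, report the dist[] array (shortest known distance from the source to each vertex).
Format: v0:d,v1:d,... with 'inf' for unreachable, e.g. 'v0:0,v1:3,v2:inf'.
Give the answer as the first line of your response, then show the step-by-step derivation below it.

v0:0,v1:6,v2:inf,v3:inf,v4:inf,v5:inf,v6:11,v7:20

step 1: dist = v0:0,v1:6,v2:inf,v3:inf,v4:inf,v5:inf,v6:11,v7:20
step 2: dist = v0:0,v1:6,v2:inf,v3:inf,v4:inf,v5:inf,v6:11,v7:20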